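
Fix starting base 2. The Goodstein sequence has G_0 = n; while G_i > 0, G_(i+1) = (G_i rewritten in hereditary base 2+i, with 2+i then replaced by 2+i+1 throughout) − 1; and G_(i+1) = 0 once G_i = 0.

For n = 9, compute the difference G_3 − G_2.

base 2: 9 = 2^(2 + 1) + 1; at 3: 3^(3 + 1) + 1 = 82; next = 81
base 3: 81 = 3^(3 + 1); at 4: 4^(4 + 1) = 1024; next = 1023
base 4: 1023 = 3·4^4 + 3·4^3 + 3·4^2 + 3·4 + 3; at 5: 3·5^5 + 3·5^3 + 3·5^2 + 3·5 + 3 = 9843; next = 9842

8819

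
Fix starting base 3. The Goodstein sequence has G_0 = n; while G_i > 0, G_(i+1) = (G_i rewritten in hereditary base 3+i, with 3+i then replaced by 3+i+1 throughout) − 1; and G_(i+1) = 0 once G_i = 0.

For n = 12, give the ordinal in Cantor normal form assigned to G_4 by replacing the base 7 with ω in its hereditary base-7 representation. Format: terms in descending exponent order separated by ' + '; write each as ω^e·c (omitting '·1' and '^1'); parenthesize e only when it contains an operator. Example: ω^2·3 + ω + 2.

ω^2

G_0 = 12. HB_3(12) = 3^2 + 3. Bump = 20. G_1 = 19.
G_1 = 19. HB_4(19) = 4^2 + 3. Bump = 28. G_2 = 27.
G_2 = 27. HB_5(27) = 5^2 + 2. Bump = 38. G_3 = 37.
G_3 = 37. HB_6(37) = 6^2 + 1. Bump = 50. G_4 = 49.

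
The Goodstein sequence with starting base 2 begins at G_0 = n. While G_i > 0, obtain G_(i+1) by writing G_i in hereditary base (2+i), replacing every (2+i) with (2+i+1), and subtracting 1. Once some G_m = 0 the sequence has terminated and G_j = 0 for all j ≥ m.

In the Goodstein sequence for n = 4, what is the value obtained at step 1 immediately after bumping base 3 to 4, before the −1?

G_0=4  [base 2] 2^2  →[2↦3]→  3^3 = 27  −1 ⇒ G_1=26
G_1=26  [base 3] 2·3^2 + 2·3 + 2  →[3↦4]→  2·4^2 + 2·4 + 2 = 42  −1 ⇒ G_2=41

42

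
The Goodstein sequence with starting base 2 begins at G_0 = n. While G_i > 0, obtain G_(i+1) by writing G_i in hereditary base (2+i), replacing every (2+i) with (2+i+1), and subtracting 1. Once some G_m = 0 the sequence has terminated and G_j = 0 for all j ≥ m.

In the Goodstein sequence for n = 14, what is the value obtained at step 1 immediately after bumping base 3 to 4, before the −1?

(0) 14|_2 = 2^(2 + 1) + 2^2 + 2 ↦ 3^(3 + 1) + 3^3 + 3|_3 = 111 ⇒ 110
(1) 110|_3 = 3^(3 + 1) + 3^3 + 2 ↦ 4^(4 + 1) + 4^4 + 2|_4 = 1282 ⇒ 1281

1282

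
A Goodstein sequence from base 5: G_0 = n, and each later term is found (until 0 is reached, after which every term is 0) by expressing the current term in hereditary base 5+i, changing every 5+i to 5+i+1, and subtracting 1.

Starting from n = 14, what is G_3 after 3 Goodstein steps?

17

base 5: 14 = 2·5 + 4; at 6: 2·6 + 4 = 16; next = 15
base 6: 15 = 2·6 + 3; at 7: 2·7 + 3 = 17; next = 16
base 7: 16 = 2·7 + 2; at 8: 2·8 + 2 = 18; next = 17
base 8: 17 = 2·8 + 1; at 9: 2·9 + 1 = 19; next = 18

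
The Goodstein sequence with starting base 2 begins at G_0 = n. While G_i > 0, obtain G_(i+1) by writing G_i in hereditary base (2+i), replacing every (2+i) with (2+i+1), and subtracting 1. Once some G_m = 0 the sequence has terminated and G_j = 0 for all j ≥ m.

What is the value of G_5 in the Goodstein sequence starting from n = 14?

5862840

step 0: 14 = 2^(2 + 1) + 2^2 + 2; sub 3 for 2: 3^(3 + 1) + 3^3 + 3; = 111; G_1 = 111−1 = 110
step 1: 110 = 3^(3 + 1) + 3^3 + 2; sub 4 for 3: 4^(4 + 1) + 4^4 + 2; = 1282; G_2 = 1282−1 = 1281
step 2: 1281 = 4^(4 + 1) + 4^4 + 1; sub 5 for 4: 5^(5 + 1) + 5^5 + 1; = 18751; G_3 = 18751−1 = 18750
step 3: 18750 = 5^(5 + 1) + 5^5; sub 6 for 5: 6^(6 + 1) + 6^6; = 326592; G_4 = 326592−1 = 326591
step 4: 326591 = 6^(6 + 1) + 5·6^5 + 5·6^4 + 5·6^3 + 5·6^2 + 5·6 + 5; sub 7 for 6: 7^(7 + 1) + 5·7^5 + 5·7^4 + 5·7^3 + 5·7^2 + 5·7 + 5; = 5862841; G_5 = 5862841−1 = 5862840
step 5: 5862840 = 7^(7 + 1) + 5·7^5 + 5·7^4 + 5·7^3 + 5·7^2 + 5·7 + 4; sub 8 for 7: 8^(8 + 1) + 5·8^5 + 5·8^4 + 5·8^3 + 5·8^2 + 5·8 + 4; = 134404972; G_6 = 134404972−1 = 134404971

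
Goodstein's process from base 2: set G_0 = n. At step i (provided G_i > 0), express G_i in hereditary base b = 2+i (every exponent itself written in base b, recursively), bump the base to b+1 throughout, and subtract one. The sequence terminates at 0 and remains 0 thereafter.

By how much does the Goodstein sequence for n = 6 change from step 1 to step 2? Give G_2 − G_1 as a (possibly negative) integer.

228

step 0: 6 = 2^2 + 2; sub 3 for 2: 3^3 + 3; = 30; G_1 = 30−1 = 29
step 1: 29 = 3^3 + 2; sub 4 for 3: 4^4 + 2; = 258; G_2 = 258−1 = 257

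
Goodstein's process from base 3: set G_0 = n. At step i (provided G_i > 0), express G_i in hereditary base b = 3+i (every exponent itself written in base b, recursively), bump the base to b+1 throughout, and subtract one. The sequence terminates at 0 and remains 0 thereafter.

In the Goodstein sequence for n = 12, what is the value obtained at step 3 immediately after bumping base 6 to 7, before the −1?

G_0 = 12. HB_3(12) = 3^2 + 3. Bump = 20. G_1 = 19.
G_1 = 19. HB_4(19) = 4^2 + 3. Bump = 28. G_2 = 27.
G_2 = 27. HB_5(27) = 5^2 + 2. Bump = 38. G_3 = 37.
G_3 = 37. HB_6(37) = 6^2 + 1. Bump = 50. G_4 = 49.

50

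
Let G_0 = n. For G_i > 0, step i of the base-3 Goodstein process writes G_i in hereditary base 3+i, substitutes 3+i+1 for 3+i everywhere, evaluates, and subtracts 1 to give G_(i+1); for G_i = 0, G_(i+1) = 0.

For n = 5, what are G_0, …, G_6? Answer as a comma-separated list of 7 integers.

base 3: 5 = 3 + 2; at 4: 4 + 2 = 6; next = 5
base 4: 5 = 4 + 1; at 5: 5 + 1 = 6; next = 5
base 5: 5 = 5; at 6: 6 = 6; next = 5
base 6: 5 = 5; at 7: 5 = 5; next = 4
base 7: 4 = 4; at 8: 4 = 4; next = 3
base 8: 3 = 3; at 9: 3 = 3; next = 2

5, 5, 5, 5, 4, 3, 2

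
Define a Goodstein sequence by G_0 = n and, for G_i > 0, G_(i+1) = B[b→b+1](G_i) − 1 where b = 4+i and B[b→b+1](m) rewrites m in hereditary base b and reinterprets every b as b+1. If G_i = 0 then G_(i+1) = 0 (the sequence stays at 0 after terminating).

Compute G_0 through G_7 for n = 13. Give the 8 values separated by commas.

13, 15, 17, 18, 19, 20, 21, 22

i=0: 13 = 3·4 + 1 (b=4); 4→5: 3·5 + 1 = 16; 16−1 = 15
i=1: 15 = 3·5 (b=5); 5→6: 3·6 = 18; 18−1 = 17
i=2: 17 = 2·6 + 5 (b=6); 6→7: 2·7 + 5 = 19; 19−1 = 18
i=3: 18 = 2·7 + 4 (b=7); 7→8: 2·8 + 4 = 20; 20−1 = 19
i=4: 19 = 2·8 + 3 (b=8); 8→9: 2·9 + 3 = 21; 21−1 = 20
i=5: 20 = 2·9 + 2 (b=9); 9→10: 2·10 + 2 = 22; 22−1 = 21
i=6: 21 = 2·10 + 1 (b=10); 10→11: 2·11 + 1 = 23; 23−1 = 22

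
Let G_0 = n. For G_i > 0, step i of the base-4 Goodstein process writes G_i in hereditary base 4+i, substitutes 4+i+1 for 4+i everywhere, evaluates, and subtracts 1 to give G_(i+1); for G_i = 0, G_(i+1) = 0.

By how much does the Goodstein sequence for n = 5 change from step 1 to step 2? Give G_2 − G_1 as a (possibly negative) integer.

0

(0) 5|_4 = 4 + 1 ↦ 5 + 1|_5 = 6 ⇒ 5
(1) 5|_5 = 5 ↦ 6|_6 = 6 ⇒ 5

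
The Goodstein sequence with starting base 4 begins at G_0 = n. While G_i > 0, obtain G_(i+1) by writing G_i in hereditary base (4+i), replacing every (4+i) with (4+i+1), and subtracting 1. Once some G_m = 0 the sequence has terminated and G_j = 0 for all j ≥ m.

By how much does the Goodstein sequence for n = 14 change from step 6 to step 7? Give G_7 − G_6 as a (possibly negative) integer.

[0] 14 ≡ 3·4 + 2 (base 4). Lift 5: 17. −1: 16.
[1] 16 ≡ 3·5 + 1 (base 5). Lift 6: 19. −1: 18.
[2] 18 ≡ 3·6 (base 6). Lift 7: 21. −1: 20.
[3] 20 ≡ 2·7 + 6 (base 7). Lift 8: 22. −1: 21.
[4] 21 ≡ 2·8 + 5 (base 8). Lift 9: 23. −1: 22.
[5] 22 ≡ 2·9 + 4 (base 9). Lift 10: 24. −1: 23.
[6] 23 ≡ 2·10 + 3 (base 10). Lift 11: 25. −1: 24.

1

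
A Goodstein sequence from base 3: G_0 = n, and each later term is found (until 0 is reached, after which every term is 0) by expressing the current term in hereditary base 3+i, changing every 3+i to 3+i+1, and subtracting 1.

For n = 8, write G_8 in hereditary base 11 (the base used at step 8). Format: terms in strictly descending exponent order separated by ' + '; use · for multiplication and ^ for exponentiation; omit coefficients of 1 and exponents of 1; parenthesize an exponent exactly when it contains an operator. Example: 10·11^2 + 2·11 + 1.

i=0: 8 = 2·3 + 2 (b=3); 3→4: 2·4 + 2 = 10; 10−1 = 9
i=1: 9 = 2·4 + 1 (b=4); 4→5: 2·5 + 1 = 11; 11−1 = 10
i=2: 10 = 2·5 (b=5); 5→6: 2·6 = 12; 12−1 = 11
i=3: 11 = 6 + 5 (b=6); 6→7: 7 + 5 = 12; 12−1 = 11
i=4: 11 = 7 + 4 (b=7); 7→8: 8 + 4 = 12; 12−1 = 11
i=5: 11 = 8 + 3 (b=8); 8→9: 9 + 3 = 12; 12−1 = 11
i=6: 11 = 9 + 2 (b=9); 9→10: 10 + 2 = 12; 12−1 = 11
i=7: 11 = 10 + 1 (b=10); 10→11: 11 + 1 = 12; 12−1 = 11
i=8: 11 = 11 (b=11); 11→12: 12 = 12; 12−1 = 11

11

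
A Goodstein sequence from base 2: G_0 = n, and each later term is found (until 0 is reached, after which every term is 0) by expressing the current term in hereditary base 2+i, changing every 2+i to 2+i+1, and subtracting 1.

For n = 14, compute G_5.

14 —HB2→ 2^(2 + 1) + 2^2 + 2 —bump→ 3^(3 + 1) + 3^3 + 3 = 111 —(−1)→ 110
110 —HB3→ 3^(3 + 1) + 3^3 + 2 —bump→ 4^(4 + 1) + 4^4 + 2 = 1282 —(−1)→ 1281
1281 —HB4→ 4^(4 + 1) + 4^4 + 1 —bump→ 5^(5 + 1) + 5^5 + 1 = 18751 —(−1)→ 18750
18750 —HB5→ 5^(5 + 1) + 5^5 —bump→ 6^(6 + 1) + 6^6 = 326592 —(−1)→ 326591
326591 —HB6→ 6^(6 + 1) + 5·6^5 + 5·6^4 + 5·6^3 + 5·6^2 + 5·6 + 5 —bump→ 7^(7 + 1) + 5·7^5 + 5·7^4 + 5·7^3 + 5·7^2 + 5·7 + 5 = 5862841 —(−1)→ 5862840
5862840 —HB7→ 7^(7 + 1) + 5·7^5 + 5·7^4 + 5·7^3 + 5·7^2 + 5·7 + 4 —bump→ 8^(8 + 1) + 5·8^5 + 5·8^4 + 5·8^3 + 5·8^2 + 5·8 + 4 = 134404972 —(−1)→ 134404971

5862840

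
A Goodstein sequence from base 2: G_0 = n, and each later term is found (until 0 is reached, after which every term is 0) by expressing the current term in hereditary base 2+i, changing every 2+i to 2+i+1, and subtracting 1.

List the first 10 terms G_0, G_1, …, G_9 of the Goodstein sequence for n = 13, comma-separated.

G_0=13  [base 2] 2^(2 + 1) + 2^2 + 1  →[2↦3]→  3^(3 + 1) + 3^3 + 1 = 109  −1 ⇒ G_1=108
G_1=108  [base 3] 3^(3 + 1) + 3^3  →[3↦4]→  4^(4 + 1) + 4^4 = 1280  −1 ⇒ G_2=1279
G_2=1279  [base 4] 4^(4 + 1) + 3·4^3 + 3·4^2 + 3·4 + 3  →[4↦5]→  5^(5 + 1) + 3·5^3 + 3·5^2 + 3·5 + 3 = 16093  −1 ⇒ G_3=16092
G_3=16092  [base 5] 5^(5 + 1) + 3·5^3 + 3·5^2 + 3·5 + 2  →[5↦6]→  6^(6 + 1) + 3·6^3 + 3·6^2 + 3·6 + 2 = 280712  −1 ⇒ G_4=280711
G_4=280711  [base 6] 6^(6 + 1) + 3·6^3 + 3·6^2 + 3·6 + 1  →[6↦7]→  7^(7 + 1) + 3·7^3 + 3·7^2 + 3·7 + 1 = 5765999  −1 ⇒ G_5=5765998
G_5=5765998  [base 7] 7^(7 + 1) + 3·7^3 + 3·7^2 + 3·7  →[7↦8]→  8^(8 + 1) + 3·8^3 + 3·8^2 + 3·8 = 134219480  −1 ⇒ G_6=134219479
G_6=134219479  [base 8] 8^(8 + 1) + 3·8^3 + 3·8^2 + 2·8 + 7  →[8↦9]→  9^(9 + 1) + 3·9^3 + 3·9^2 + 2·9 + 7 = 3486786856  −1 ⇒ G_7=3486786855
G_7=3486786855  [base 9] 9^(9 + 1) + 3·9^3 + 3·9^2 + 2·9 + 6  →[9↦10]→  10^(10 + 1) + 3·10^3 + 3·10^2 + 2·10 + 6 = 100000003326  −1 ⇒ G_8=100000003325
G_8=100000003325  [base 10] 10^(10 + 1) + 3·10^3 + 3·10^2 + 2·10 + 5  →[10↦11]→  11^(11 + 1) + 3·11^3 + 3·11^2 + 2·11 + 5 = 3138428381104  −1 ⇒ G_9=3138428381103

13, 108, 1279, 16092, 280711, 5765998, 134219479, 3486786855, 100000003325, 3138428381103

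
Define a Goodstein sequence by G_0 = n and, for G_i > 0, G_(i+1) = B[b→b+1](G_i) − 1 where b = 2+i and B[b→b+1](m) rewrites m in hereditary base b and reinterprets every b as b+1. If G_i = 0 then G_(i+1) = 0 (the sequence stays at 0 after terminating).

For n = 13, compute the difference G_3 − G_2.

step 0: 13 = 2^(2 + 1) + 2^2 + 1; sub 3 for 2: 3^(3 + 1) + 3^3 + 1; = 109; G_1 = 109−1 = 108
step 1: 108 = 3^(3 + 1) + 3^3; sub 4 for 3: 4^(4 + 1) + 4^4; = 1280; G_2 = 1280−1 = 1279
step 2: 1279 = 4^(4 + 1) + 3·4^3 + 3·4^2 + 3·4 + 3; sub 5 for 4: 5^(5 + 1) + 3·5^3 + 3·5^2 + 3·5 + 3; = 16093; G_3 = 16093−1 = 16092

14813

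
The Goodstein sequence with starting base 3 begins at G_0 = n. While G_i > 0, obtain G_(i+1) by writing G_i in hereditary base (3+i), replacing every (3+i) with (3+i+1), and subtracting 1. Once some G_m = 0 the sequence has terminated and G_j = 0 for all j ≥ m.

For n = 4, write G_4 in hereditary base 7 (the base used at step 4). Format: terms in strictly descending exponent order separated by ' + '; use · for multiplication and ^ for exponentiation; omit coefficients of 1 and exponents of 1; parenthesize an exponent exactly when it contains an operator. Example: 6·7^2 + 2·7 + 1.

2

base 3: 4 = 3 + 1; at 4: 4 + 1 = 5; next = 4
base 4: 4 = 4; at 5: 5 = 5; next = 4
base 5: 4 = 4; at 6: 4 = 4; next = 3
base 6: 3 = 3; at 7: 3 = 3; next = 2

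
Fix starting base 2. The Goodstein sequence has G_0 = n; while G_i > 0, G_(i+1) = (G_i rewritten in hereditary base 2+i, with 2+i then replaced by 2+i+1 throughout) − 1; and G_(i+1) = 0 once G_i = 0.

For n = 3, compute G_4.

3 —HB2→ 2 + 1 —bump→ 3 + 1 = 4 —(−1)→ 3
3 —HB3→ 3 —bump→ 4 = 4 —(−1)→ 3
3 —HB4→ 3 —bump→ 3 = 3 —(−1)→ 2
2 —HB5→ 2 —bump→ 2 = 2 —(−1)→ 1
1 —HB6→ 1 —bump→ 1 = 1 —(−1)→ 0

1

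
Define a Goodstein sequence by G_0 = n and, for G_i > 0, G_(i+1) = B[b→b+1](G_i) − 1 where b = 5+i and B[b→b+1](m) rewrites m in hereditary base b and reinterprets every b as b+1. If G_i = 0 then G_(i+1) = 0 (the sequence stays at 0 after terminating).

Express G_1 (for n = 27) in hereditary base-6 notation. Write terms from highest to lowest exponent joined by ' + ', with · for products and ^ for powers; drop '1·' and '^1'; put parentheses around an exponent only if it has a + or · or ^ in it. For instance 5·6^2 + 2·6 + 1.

6^2 + 1

27 —HB5→ 5^2 + 2 —bump→ 6^2 + 2 = 38 —(−1)→ 37
37 —HB6→ 6^2 + 1 —bump→ 7^2 + 1 = 50 —(−1)→ 49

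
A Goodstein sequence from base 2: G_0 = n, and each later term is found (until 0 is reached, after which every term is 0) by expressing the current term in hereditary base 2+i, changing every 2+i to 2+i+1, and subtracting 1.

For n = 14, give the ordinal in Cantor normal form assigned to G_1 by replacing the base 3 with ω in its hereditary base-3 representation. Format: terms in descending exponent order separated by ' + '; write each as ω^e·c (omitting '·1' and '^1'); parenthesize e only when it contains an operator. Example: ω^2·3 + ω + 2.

ω^(ω + 1) + ω^ω + 2

step 0: 14 = 2^(2 + 1) + 2^2 + 2; sub 3 for 2: 3^(3 + 1) + 3^3 + 3; = 111; G_1 = 111−1 = 110
step 1: 110 = 3^(3 + 1) + 3^3 + 2; sub 4 for 3: 4^(4 + 1) + 4^4 + 2; = 1282; G_2 = 1282−1 = 1281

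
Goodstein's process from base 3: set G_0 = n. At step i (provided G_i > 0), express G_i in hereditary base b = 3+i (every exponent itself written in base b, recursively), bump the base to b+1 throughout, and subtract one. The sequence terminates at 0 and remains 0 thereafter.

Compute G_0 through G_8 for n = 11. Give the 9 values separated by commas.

11, 17, 25, 35, 39, 43, 47, 51, 55

G_0 = 11. HB_3(11) = 3^2 + 2. Bump = 18. G_1 = 17.
G_1 = 17. HB_4(17) = 4^2 + 1. Bump = 26. G_2 = 25.
G_2 = 25. HB_5(25) = 5^2. Bump = 36. G_3 = 35.
G_3 = 35. HB_6(35) = 5·6 + 5. Bump = 40. G_4 = 39.
G_4 = 39. HB_7(39) = 5·7 + 4. Bump = 44. G_5 = 43.
G_5 = 43. HB_8(43) = 5·8 + 3. Bump = 48. G_6 = 47.
G_6 = 47. HB_9(47) = 5·9 + 2. Bump = 52. G_7 = 51.
G_7 = 51. HB_10(51) = 5·10 + 1. Bump = 56. G_8 = 55.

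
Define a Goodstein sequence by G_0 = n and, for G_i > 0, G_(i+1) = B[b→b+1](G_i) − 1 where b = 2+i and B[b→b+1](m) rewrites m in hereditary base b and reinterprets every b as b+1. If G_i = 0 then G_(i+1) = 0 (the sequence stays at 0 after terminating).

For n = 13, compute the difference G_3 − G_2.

14813

13 —HB2→ 2^(2 + 1) + 2^2 + 1 —bump→ 3^(3 + 1) + 3^3 + 1 = 109 —(−1)→ 108
108 —HB3→ 3^(3 + 1) + 3^3 —bump→ 4^(4 + 1) + 4^4 = 1280 —(−1)→ 1279
1279 —HB4→ 4^(4 + 1) + 3·4^3 + 3·4^2 + 3·4 + 3 —bump→ 5^(5 + 1) + 3·5^3 + 3·5^2 + 3·5 + 3 = 16093 —(−1)→ 16092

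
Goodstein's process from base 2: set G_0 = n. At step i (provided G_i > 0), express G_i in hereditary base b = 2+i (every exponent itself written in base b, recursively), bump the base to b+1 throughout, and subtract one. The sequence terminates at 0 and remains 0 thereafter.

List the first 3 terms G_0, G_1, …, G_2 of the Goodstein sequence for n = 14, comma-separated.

14, 110, 1281

base 2: 14 = 2^(2 + 1) + 2^2 + 2; at 3: 3^(3 + 1) + 3^3 + 3 = 111; next = 110
base 3: 110 = 3^(3 + 1) + 3^3 + 2; at 4: 4^(4 + 1) + 4^4 + 2 = 1282; next = 1281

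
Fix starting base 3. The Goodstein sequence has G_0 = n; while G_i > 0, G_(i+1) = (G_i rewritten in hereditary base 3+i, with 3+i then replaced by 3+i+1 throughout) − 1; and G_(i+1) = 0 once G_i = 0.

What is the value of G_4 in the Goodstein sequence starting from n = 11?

base 3: 11 = 3^2 + 2; at 4: 4^2 + 2 = 18; next = 17
base 4: 17 = 4^2 + 1; at 5: 5^2 + 1 = 26; next = 25
base 5: 25 = 5^2; at 6: 6^2 = 36; next = 35
base 6: 35 = 5·6 + 5; at 7: 5·7 + 5 = 40; next = 39

39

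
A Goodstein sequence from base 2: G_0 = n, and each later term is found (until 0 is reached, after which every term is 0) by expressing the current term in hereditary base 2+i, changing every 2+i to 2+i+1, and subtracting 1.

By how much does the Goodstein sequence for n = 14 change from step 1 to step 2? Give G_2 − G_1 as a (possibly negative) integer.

i=0: 14 = 2^(2 + 1) + 2^2 + 2 (b=2); 2→3: 3^(3 + 1) + 3^3 + 3 = 111; 111−1 = 110
i=1: 110 = 3^(3 + 1) + 3^3 + 2 (b=3); 3→4: 4^(4 + 1) + 4^4 + 2 = 1282; 1282−1 = 1281

1171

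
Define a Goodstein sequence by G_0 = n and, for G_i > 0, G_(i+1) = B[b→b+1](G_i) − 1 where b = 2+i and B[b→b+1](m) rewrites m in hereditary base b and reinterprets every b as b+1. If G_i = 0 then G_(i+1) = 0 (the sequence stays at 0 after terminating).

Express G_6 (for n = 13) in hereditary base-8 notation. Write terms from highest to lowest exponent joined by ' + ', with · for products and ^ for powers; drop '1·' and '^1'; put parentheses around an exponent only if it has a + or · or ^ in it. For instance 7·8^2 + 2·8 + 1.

8^(8 + 1) + 3·8^3 + 3·8^2 + 2·8 + 7

i=0: 13 = 2^(2 + 1) + 2^2 + 1 (b=2); 2→3: 3^(3 + 1) + 3^3 + 1 = 109; 109−1 = 108
i=1: 108 = 3^(3 + 1) + 3^3 (b=3); 3→4: 4^(4 + 1) + 4^4 = 1280; 1280−1 = 1279
i=2: 1279 = 4^(4 + 1) + 3·4^3 + 3·4^2 + 3·4 + 3 (b=4); 4→5: 5^(5 + 1) + 3·5^3 + 3·5^2 + 3·5 + 3 = 16093; 16093−1 = 16092
i=3: 16092 = 5^(5 + 1) + 3·5^3 + 3·5^2 + 3·5 + 2 (b=5); 5→6: 6^(6 + 1) + 3·6^3 + 3·6^2 + 3·6 + 2 = 280712; 280712−1 = 280711
i=4: 280711 = 6^(6 + 1) + 3·6^3 + 3·6^2 + 3·6 + 1 (b=6); 6→7: 7^(7 + 1) + 3·7^3 + 3·7^2 + 3·7 + 1 = 5765999; 5765999−1 = 5765998
i=5: 5765998 = 7^(7 + 1) + 3·7^3 + 3·7^2 + 3·7 (b=7); 7→8: 8^(8 + 1) + 3·8^3 + 3·8^2 + 3·8 = 134219480; 134219480−1 = 134219479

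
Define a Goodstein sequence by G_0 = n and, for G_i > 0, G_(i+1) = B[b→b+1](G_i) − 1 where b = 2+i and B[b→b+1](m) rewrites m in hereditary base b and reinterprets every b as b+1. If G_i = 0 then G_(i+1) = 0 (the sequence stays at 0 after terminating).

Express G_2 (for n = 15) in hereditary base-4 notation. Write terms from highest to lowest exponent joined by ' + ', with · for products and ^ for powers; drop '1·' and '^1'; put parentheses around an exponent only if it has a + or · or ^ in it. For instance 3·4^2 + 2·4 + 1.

[0] 15 ≡ 2^(2 + 1) + 2^2 + 2 + 1 (base 2). Lift 3: 112. −1: 111.
[1] 111 ≡ 3^(3 + 1) + 3^3 + 3 (base 3). Lift 4: 1284. −1: 1283.
[2] 1283 ≡ 4^(4 + 1) + 4^4 + 3 (base 4). Lift 5: 18753. −1: 18752.

4^(4 + 1) + 4^4 + 3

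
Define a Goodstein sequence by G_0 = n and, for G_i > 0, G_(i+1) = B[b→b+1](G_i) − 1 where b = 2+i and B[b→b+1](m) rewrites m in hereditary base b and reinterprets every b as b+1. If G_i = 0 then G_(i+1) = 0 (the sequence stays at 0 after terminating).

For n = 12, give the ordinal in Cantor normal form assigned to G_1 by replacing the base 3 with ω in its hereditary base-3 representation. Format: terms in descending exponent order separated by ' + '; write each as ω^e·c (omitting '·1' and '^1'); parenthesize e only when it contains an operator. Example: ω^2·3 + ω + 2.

[0] 12 ≡ 2^(2 + 1) + 2^2 (base 2). Lift 3: 108. −1: 107.
[1] 107 ≡ 3^(3 + 1) + 2·3^2 + 2·3 + 2 (base 3). Lift 4: 1066. −1: 1065.

ω^(ω + 1) + ω^2·2 + ω·2 + 2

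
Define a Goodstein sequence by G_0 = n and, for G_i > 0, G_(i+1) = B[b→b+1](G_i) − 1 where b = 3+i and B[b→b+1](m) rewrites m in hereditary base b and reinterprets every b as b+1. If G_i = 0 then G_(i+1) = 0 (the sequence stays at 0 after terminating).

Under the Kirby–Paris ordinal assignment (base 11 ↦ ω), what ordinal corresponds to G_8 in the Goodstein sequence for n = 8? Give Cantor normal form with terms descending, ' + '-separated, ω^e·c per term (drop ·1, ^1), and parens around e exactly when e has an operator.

base 3: 8 = 2·3 + 2; at 4: 2·4 + 2 = 10; next = 9
base 4: 9 = 2·4 + 1; at 5: 2·5 + 1 = 11; next = 10
base 5: 10 = 2·5; at 6: 2·6 = 12; next = 11
base 6: 11 = 6 + 5; at 7: 7 + 5 = 12; next = 11
base 7: 11 = 7 + 4; at 8: 8 + 4 = 12; next = 11
base 8: 11 = 8 + 3; at 9: 9 + 3 = 12; next = 11
base 9: 11 = 9 + 2; at 10: 10 + 2 = 12; next = 11
base 10: 11 = 10 + 1; at 11: 11 + 1 = 12; next = 11

ω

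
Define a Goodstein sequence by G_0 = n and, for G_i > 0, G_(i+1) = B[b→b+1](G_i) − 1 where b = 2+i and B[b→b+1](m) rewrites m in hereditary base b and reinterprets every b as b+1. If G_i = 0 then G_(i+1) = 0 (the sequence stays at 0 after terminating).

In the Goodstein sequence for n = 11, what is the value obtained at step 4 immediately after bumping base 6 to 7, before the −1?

5764802

G_0 = 11. HB_2(11) = 2^(2 + 1) + 2 + 1. Bump = 85. G_1 = 84.
G_1 = 84. HB_3(84) = 3^(3 + 1) + 3. Bump = 1028. G_2 = 1027.
G_2 = 1027. HB_4(1027) = 4^(4 + 1) + 3. Bump = 15628. G_3 = 15627.
G_3 = 15627. HB_5(15627) = 5^(5 + 1) + 2. Bump = 279938. G_4 = 279937.
G_4 = 279937. HB_6(279937) = 6^(6 + 1) + 1. Bump = 5764802. G_5 = 5764801.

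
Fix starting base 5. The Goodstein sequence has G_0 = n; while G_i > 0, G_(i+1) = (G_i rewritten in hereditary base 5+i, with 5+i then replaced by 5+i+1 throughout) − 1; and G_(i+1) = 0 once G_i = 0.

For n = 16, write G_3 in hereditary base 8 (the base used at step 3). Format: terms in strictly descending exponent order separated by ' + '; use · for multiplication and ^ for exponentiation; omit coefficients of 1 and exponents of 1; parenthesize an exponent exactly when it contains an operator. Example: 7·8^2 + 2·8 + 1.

base 5: 16 = 3·5 + 1; at 6: 3·6 + 1 = 19; next = 18
base 6: 18 = 3·6; at 7: 3·7 = 21; next = 20
base 7: 20 = 2·7 + 6; at 8: 2·8 + 6 = 22; next = 21
base 8: 21 = 2·8 + 5; at 9: 2·9 + 5 = 23; next = 22

2·8 + 5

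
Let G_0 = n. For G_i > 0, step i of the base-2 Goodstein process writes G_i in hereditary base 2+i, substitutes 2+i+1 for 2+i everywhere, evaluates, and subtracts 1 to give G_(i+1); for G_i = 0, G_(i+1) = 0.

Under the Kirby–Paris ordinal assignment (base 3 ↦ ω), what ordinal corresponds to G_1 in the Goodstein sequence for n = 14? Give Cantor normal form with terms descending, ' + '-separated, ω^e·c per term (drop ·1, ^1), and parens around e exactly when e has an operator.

[0] 14 ≡ 2^(2 + 1) + 2^2 + 2 (base 2). Lift 3: 111. −1: 110.
[1] 110 ≡ 3^(3 + 1) + 3^3 + 2 (base 3). Lift 4: 1282. −1: 1281.

ω^(ω + 1) + ω^ω + 2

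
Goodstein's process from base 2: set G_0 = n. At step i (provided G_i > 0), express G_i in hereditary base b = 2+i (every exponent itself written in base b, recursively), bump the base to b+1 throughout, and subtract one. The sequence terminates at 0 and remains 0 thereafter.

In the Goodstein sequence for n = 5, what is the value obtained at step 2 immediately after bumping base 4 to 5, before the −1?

468

[0] 5 ≡ 2^2 + 1 (base 2). Lift 3: 28. −1: 27.
[1] 27 ≡ 3^3 (base 3). Lift 4: 256. −1: 255.
[2] 255 ≡ 3·4^3 + 3·4^2 + 3·4 + 3 (base 4). Lift 5: 468. −1: 467.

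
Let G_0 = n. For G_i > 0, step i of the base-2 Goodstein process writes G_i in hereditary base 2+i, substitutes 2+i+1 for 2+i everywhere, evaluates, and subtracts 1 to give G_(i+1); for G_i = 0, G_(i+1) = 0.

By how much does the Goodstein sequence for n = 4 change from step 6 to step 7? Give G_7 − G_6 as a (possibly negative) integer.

34

[0] 4 ≡ 2^2 (base 2). Lift 3: 27. −1: 26.
[1] 26 ≡ 2·3^2 + 2·3 + 2 (base 3). Lift 4: 42. −1: 41.
[2] 41 ≡ 2·4^2 + 2·4 + 1 (base 4). Lift 5: 61. −1: 60.
[3] 60 ≡ 2·5^2 + 2·5 (base 5). Lift 6: 84. −1: 83.
[4] 83 ≡ 2·6^2 + 6 + 5 (base 6). Lift 7: 110. −1: 109.
[5] 109 ≡ 2·7^2 + 7 + 4 (base 7). Lift 8: 140. −1: 139.
[6] 139 ≡ 2·8^2 + 8 + 3 (base 8). Lift 9: 174. −1: 173.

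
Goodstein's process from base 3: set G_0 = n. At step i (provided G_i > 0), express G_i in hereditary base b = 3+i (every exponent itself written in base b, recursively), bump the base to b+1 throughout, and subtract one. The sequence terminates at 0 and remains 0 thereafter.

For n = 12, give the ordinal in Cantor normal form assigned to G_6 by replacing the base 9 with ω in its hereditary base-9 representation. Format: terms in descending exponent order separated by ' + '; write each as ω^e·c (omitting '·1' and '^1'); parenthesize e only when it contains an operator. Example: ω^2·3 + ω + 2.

ω·7 + 6

G_0=12  [base 3] 3^2 + 3  →[3↦4]→  4^2 + 4 = 20  −1 ⇒ G_1=19
G_1=19  [base 4] 4^2 + 3  →[4↦5]→  5^2 + 3 = 28  −1 ⇒ G_2=27
G_2=27  [base 5] 5^2 + 2  →[5↦6]→  6^2 + 2 = 38  −1 ⇒ G_3=37
G_3=37  [base 6] 6^2 + 1  →[6↦7]→  7^2 + 1 = 50  −1 ⇒ G_4=49
G_4=49  [base 7] 7^2  →[7↦8]→  8^2 = 64  −1 ⇒ G_5=63
G_5=63  [base 8] 7·8 + 7  →[8↦9]→  7·9 + 7 = 70  −1 ⇒ G_6=69
G_6=69  [base 9] 7·9 + 6  →[9↦10]→  7·10 + 6 = 76  −1 ⇒ G_7=75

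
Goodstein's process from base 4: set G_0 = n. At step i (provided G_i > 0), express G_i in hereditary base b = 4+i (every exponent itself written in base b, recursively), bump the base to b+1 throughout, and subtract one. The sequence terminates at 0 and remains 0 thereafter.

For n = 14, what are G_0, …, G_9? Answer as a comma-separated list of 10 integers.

14, 16, 18, 20, 21, 22, 23, 24, 25, 26

G_0 = 14. HB_4(14) = 3·4 + 2. Bump = 17. G_1 = 16.
G_1 = 16. HB_5(16) = 3·5 + 1. Bump = 19. G_2 = 18.
G_2 = 18. HB_6(18) = 3·6. Bump = 21. G_3 = 20.
G_3 = 20. HB_7(20) = 2·7 + 6. Bump = 22. G_4 = 21.
G_4 = 21. HB_8(21) = 2·8 + 5. Bump = 23. G_5 = 22.
G_5 = 22. HB_9(22) = 2·9 + 4. Bump = 24. G_6 = 23.
G_6 = 23. HB_10(23) = 2·10 + 3. Bump = 25. G_7 = 24.
G_7 = 24. HB_11(24) = 2·11 + 2. Bump = 26. G_8 = 25.
G_8 = 25. HB_12(25) = 2·12 + 1. Bump = 27. G_9 = 26.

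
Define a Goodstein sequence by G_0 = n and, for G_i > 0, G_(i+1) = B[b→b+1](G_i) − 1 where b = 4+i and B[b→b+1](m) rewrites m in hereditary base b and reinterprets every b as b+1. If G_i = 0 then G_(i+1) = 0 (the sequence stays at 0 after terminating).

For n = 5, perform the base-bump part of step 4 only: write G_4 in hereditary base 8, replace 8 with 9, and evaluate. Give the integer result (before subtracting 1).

3

(0) 5|_4 = 4 + 1 ↦ 5 + 1|_5 = 6 ⇒ 5
(1) 5|_5 = 5 ↦ 6|_6 = 6 ⇒ 5
(2) 5|_6 = 5 ↦ 5|_7 = 5 ⇒ 4
(3) 4|_7 = 4 ↦ 4|_8 = 4 ⇒ 3
(4) 3|_8 = 3 ↦ 3|_9 = 3 ⇒ 2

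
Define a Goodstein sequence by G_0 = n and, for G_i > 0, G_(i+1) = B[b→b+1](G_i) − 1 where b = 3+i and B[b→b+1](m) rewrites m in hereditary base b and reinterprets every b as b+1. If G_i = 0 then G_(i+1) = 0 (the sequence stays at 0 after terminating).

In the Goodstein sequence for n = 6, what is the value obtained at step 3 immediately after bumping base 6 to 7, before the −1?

8

(0) 6|_3 = 2·3 ↦ 2·4|_4 = 8 ⇒ 7
(1) 7|_4 = 4 + 3 ↦ 5 + 3|_5 = 8 ⇒ 7
(2) 7|_5 = 5 + 2 ↦ 6 + 2|_6 = 8 ⇒ 7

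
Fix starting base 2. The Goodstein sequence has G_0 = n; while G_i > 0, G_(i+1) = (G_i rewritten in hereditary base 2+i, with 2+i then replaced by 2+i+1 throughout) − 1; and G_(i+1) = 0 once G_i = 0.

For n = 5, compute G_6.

1751

i=0: 5 = 2^2 + 1 (b=2); 2→3: 3^3 + 1 = 28; 28−1 = 27
i=1: 27 = 3^3 (b=3); 3→4: 4^4 = 256; 256−1 = 255
i=2: 255 = 3·4^3 + 3·4^2 + 3·4 + 3 (b=4); 4→5: 3·5^3 + 3·5^2 + 3·5 + 3 = 468; 468−1 = 467
i=3: 467 = 3·5^3 + 3·5^2 + 3·5 + 2 (b=5); 5→6: 3·6^3 + 3·6^2 + 3·6 + 2 = 776; 776−1 = 775
i=4: 775 = 3·6^3 + 3·6^2 + 3·6 + 1 (b=6); 6→7: 3·7^3 + 3·7^2 + 3·7 + 1 = 1198; 1198−1 = 1197
i=5: 1197 = 3·7^3 + 3·7^2 + 3·7 (b=7); 7→8: 3·8^3 + 3·8^2 + 3·8 = 1752; 1752−1 = 1751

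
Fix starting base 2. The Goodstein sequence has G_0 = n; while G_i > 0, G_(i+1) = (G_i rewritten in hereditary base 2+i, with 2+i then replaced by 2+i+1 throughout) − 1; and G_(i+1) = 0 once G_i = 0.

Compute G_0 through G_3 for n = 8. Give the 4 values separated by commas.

8, 80, 553, 6310

G_0 = 8. HB_2(8) = 2^(2 + 1). Bump = 81. G_1 = 80.
G_1 = 80. HB_3(80) = 2·3^3 + 2·3^2 + 2·3 + 2. Bump = 554. G_2 = 553.
G_2 = 553. HB_4(553) = 2·4^4 + 2·4^2 + 2·4 + 1. Bump = 6311. G_3 = 6310.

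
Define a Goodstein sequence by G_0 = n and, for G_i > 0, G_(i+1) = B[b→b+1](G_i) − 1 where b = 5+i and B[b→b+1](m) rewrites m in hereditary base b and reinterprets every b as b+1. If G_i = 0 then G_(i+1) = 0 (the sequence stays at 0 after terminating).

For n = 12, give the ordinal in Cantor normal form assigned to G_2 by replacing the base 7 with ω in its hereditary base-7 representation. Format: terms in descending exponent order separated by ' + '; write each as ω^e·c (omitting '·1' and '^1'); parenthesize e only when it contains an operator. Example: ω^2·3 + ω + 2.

ω·2

G_0=12  [base 5] 2·5 + 2  →[5↦6]→  2·6 + 2 = 14  −1 ⇒ G_1=13
G_1=13  [base 6] 2·6 + 1  →[6↦7]→  2·7 + 1 = 15  −1 ⇒ G_2=14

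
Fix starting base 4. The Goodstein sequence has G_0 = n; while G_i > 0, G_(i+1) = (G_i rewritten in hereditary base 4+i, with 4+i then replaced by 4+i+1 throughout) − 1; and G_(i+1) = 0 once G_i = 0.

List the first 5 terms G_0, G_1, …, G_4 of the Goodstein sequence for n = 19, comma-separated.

i=0: 19 = 4^2 + 3 (b=4); 4→5: 5^2 + 3 = 28; 28−1 = 27
i=1: 27 = 5^2 + 2 (b=5); 5→6: 6^2 + 2 = 38; 38−1 = 37
i=2: 37 = 6^2 + 1 (b=6); 6→7: 7^2 + 1 = 50; 50−1 = 49
i=3: 49 = 7^2 (b=7); 7→8: 8^2 = 64; 64−1 = 63

19, 27, 37, 49, 63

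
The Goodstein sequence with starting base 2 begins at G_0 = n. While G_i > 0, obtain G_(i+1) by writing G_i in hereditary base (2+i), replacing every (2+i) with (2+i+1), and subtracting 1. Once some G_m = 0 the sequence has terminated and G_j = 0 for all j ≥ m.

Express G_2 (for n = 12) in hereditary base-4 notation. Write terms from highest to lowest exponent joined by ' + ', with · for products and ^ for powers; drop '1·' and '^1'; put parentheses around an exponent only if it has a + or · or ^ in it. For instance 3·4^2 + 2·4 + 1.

step 0: 12 = 2^(2 + 1) + 2^2; sub 3 for 2: 3^(3 + 1) + 3^3; = 108; G_1 = 108−1 = 107
step 1: 107 = 3^(3 + 1) + 2·3^2 + 2·3 + 2; sub 4 for 3: 4^(4 + 1) + 2·4^2 + 2·4 + 2; = 1066; G_2 = 1066−1 = 1065
step 2: 1065 = 4^(4 + 1) + 2·4^2 + 2·4 + 1; sub 5 for 4: 5^(5 + 1) + 2·5^2 + 2·5 + 1; = 15686; G_3 = 15686−1 = 15685

4^(4 + 1) + 2·4^2 + 2·4 + 1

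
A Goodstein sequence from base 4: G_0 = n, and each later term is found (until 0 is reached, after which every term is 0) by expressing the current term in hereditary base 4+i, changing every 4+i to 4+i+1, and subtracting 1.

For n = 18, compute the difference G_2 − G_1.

(0) 18|_4 = 4^2 + 2 ↦ 5^2 + 2|_5 = 27 ⇒ 26
(1) 26|_5 = 5^2 + 1 ↦ 6^2 + 1|_6 = 37 ⇒ 36

10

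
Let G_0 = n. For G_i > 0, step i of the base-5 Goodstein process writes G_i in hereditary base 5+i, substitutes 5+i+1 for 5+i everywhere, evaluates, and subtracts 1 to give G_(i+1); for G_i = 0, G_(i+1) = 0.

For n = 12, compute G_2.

14

i=0: 12 = 2·5 + 2 (b=5); 5→6: 2·6 + 2 = 14; 14−1 = 13
i=1: 13 = 2·6 + 1 (b=6); 6→7: 2·7 + 1 = 15; 15−1 = 14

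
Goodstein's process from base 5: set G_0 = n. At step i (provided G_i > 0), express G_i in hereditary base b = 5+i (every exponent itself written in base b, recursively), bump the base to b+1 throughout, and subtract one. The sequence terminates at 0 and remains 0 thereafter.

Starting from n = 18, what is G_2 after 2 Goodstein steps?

22

(0) 18|_5 = 3·5 + 3 ↦ 3·6 + 3|_6 = 21 ⇒ 20
(1) 20|_6 = 3·6 + 2 ↦ 3·7 + 2|_7 = 23 ⇒ 22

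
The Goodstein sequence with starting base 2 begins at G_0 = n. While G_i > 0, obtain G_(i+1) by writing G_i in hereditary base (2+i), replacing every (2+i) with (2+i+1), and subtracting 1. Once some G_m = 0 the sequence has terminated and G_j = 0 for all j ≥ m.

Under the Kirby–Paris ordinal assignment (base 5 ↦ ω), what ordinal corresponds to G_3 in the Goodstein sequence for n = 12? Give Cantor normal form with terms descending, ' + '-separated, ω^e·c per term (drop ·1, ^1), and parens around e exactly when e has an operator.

12 —HB2→ 2^(2 + 1) + 2^2 —bump→ 3^(3 + 1) + 3^3 = 108 —(−1)→ 107
107 —HB3→ 3^(3 + 1) + 2·3^2 + 2·3 + 2 —bump→ 4^(4 + 1) + 2·4^2 + 2·4 + 2 = 1066 —(−1)→ 1065
1065 —HB4→ 4^(4 + 1) + 2·4^2 + 2·4 + 1 —bump→ 5^(5 + 1) + 2·5^2 + 2·5 + 1 = 15686 —(−1)→ 15685
15685 —HB5→ 5^(5 + 1) + 2·5^2 + 2·5 —bump→ 6^(6 + 1) + 2·6^2 + 2·6 = 280020 —(−1)→ 280019

ω^(ω + 1) + ω^2·2 + ω·2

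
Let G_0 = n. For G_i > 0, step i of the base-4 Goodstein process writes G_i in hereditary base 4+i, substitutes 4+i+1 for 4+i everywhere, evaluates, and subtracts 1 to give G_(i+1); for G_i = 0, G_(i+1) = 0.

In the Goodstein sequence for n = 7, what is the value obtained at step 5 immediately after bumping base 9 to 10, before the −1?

6

step 0: 7 = 4 + 3; sub 5 for 4: 5 + 3; = 8; G_1 = 8−1 = 7
step 1: 7 = 5 + 2; sub 6 for 5: 6 + 2; = 8; G_2 = 8−1 = 7
step 2: 7 = 6 + 1; sub 7 for 6: 7 + 1; = 8; G_3 = 8−1 = 7
step 3: 7 = 7; sub 8 for 7: 8; = 8; G_4 = 8−1 = 7
step 4: 7 = 7; sub 9 for 8: 7; = 7; G_5 = 7−1 = 6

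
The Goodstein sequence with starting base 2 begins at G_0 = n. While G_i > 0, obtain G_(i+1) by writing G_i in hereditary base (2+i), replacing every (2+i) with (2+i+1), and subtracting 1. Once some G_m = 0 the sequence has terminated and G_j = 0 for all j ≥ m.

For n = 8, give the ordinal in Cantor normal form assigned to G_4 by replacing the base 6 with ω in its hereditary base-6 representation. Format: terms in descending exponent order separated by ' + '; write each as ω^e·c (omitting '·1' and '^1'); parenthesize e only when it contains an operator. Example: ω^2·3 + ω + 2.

ω^ω·2 + ω^2·2 + ω + 5

base 2: 8 = 2^(2 + 1); at 3: 3^(3 + 1) = 81; next = 80
base 3: 80 = 2·3^3 + 2·3^2 + 2·3 + 2; at 4: 2·4^4 + 2·4^2 + 2·4 + 2 = 554; next = 553
base 4: 553 = 2·4^4 + 2·4^2 + 2·4 + 1; at 5: 2·5^5 + 2·5^2 + 2·5 + 1 = 6311; next = 6310
base 5: 6310 = 2·5^5 + 2·5^2 + 2·5; at 6: 2·6^6 + 2·6^2 + 2·6 = 93396; next = 93395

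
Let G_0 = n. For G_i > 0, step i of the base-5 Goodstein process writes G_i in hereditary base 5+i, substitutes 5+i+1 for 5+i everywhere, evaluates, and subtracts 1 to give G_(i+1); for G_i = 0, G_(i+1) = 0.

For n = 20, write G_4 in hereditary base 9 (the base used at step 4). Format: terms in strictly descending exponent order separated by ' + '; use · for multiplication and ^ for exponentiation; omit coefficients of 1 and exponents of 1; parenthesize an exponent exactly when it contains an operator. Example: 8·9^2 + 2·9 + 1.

i=0: 20 = 4·5 (b=5); 5→6: 4·6 = 24; 24−1 = 23
i=1: 23 = 3·6 + 5 (b=6); 6→7: 3·7 + 5 = 26; 26−1 = 25
i=2: 25 = 3·7 + 4 (b=7); 7→8: 3·8 + 4 = 28; 28−1 = 27
i=3: 27 = 3·8 + 3 (b=8); 8→9: 3·9 + 3 = 30; 30−1 = 29

3·9 + 2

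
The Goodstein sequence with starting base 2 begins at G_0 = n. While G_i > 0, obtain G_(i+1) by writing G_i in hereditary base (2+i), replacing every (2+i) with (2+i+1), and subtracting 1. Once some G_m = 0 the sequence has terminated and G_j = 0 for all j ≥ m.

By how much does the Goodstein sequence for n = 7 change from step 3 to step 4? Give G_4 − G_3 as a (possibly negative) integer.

[0] 7 ≡ 2^2 + 2 + 1 (base 2). Lift 3: 31. −1: 30.
[1] 30 ≡ 3^3 + 3 (base 3). Lift 4: 260. −1: 259.
[2] 259 ≡ 4^4 + 3 (base 4). Lift 5: 3128. −1: 3127.
[3] 3127 ≡ 5^5 + 2 (base 5). Lift 6: 46658. −1: 46657.

43530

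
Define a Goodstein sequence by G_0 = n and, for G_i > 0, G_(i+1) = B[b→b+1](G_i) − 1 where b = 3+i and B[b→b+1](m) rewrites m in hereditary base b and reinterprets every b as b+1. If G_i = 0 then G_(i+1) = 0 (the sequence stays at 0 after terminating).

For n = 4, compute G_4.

2

4 —HB3→ 3 + 1 —bump→ 4 + 1 = 5 —(−1)→ 4
4 —HB4→ 4 —bump→ 5 = 5 —(−1)→ 4
4 —HB5→ 4 —bump→ 4 = 4 —(−1)→ 3
3 —HB6→ 3 —bump→ 3 = 3 —(−1)→ 2
2 —HB7→ 2 —bump→ 2 = 2 —(−1)→ 1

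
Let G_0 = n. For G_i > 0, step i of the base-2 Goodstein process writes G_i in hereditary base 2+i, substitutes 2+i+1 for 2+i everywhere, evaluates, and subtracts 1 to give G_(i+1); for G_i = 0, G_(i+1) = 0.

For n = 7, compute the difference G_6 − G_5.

G_0=7  [base 2] 2^2 + 2 + 1  →[2↦3]→  3^3 + 3 + 1 = 31  −1 ⇒ G_1=30
G_1=30  [base 3] 3^3 + 3  →[3↦4]→  4^4 + 4 = 260  −1 ⇒ G_2=259
G_2=259  [base 4] 4^4 + 3  →[4↦5]→  5^5 + 3 = 3128  −1 ⇒ G_3=3127
G_3=3127  [base 5] 5^5 + 2  →[5↦6]→  6^6 + 2 = 46658  −1 ⇒ G_4=46657
G_4=46657  [base 6] 6^6 + 1  →[6↦7]→  7^7 + 1 = 823544  −1 ⇒ G_5=823543
G_5=823543  [base 7] 7^7  →[7↦8]→  8^8 = 16777216  −1 ⇒ G_6=16777215

15953672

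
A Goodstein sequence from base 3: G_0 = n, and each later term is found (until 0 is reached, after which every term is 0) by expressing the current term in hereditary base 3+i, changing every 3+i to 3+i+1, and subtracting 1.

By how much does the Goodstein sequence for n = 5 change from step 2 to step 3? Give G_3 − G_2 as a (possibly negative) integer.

0

[0] 5 ≡ 3 + 2 (base 3). Lift 4: 6. −1: 5.
[1] 5 ≡ 4 + 1 (base 4). Lift 5: 6. −1: 5.
[2] 5 ≡ 5 (base 5). Lift 6: 6. −1: 5.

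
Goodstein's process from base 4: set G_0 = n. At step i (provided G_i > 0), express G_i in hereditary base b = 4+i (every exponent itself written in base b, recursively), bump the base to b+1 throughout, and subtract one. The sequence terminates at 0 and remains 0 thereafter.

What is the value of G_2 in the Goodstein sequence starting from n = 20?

39

(0) 20|_4 = 4^2 + 4 ↦ 5^2 + 5|_5 = 30 ⇒ 29
(1) 29|_5 = 5^2 + 4 ↦ 6^2 + 4|_6 = 40 ⇒ 39
(2) 39|_6 = 6^2 + 3 ↦ 7^2 + 3|_7 = 52 ⇒ 51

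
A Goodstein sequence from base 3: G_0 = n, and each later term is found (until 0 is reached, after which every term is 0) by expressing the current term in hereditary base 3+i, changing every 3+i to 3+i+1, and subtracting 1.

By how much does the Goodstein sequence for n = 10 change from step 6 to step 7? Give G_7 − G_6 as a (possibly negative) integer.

[0] 10 ≡ 3^2 + 1 (base 3). Lift 4: 17. −1: 16.
[1] 16 ≡ 4^2 (base 4). Lift 5: 25. −1: 24.
[2] 24 ≡ 4·5 + 4 (base 5). Lift 6: 28. −1: 27.
[3] 27 ≡ 4·6 + 3 (base 6). Lift 7: 31. −1: 30.
[4] 30 ≡ 4·7 + 2 (base 7). Lift 8: 34. −1: 33.
[5] 33 ≡ 4·8 + 1 (base 8). Lift 9: 37. −1: 36.
[6] 36 ≡ 4·9 (base 9). Lift 10: 40. −1: 39.

3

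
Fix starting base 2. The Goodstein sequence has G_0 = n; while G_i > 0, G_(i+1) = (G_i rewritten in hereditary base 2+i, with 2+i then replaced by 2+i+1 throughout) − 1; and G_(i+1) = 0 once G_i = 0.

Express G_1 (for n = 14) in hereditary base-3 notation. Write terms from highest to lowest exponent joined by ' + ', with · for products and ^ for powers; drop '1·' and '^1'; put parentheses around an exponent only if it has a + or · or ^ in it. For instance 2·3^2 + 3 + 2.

[0] 14 ≡ 2^(2 + 1) + 2^2 + 2 (base 2). Lift 3: 111. −1: 110.
[1] 110 ≡ 3^(3 + 1) + 3^3 + 2 (base 3). Lift 4: 1282. −1: 1281.

3^(3 + 1) + 3^3 + 2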